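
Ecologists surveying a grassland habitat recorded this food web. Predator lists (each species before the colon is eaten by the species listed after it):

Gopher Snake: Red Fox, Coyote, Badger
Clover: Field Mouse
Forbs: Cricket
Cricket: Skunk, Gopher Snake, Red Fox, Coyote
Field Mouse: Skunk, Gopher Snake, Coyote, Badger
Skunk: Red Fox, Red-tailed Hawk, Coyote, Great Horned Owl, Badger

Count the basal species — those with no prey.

2

Basal species (no prey listed): Clover, Forbs.
Count: 2.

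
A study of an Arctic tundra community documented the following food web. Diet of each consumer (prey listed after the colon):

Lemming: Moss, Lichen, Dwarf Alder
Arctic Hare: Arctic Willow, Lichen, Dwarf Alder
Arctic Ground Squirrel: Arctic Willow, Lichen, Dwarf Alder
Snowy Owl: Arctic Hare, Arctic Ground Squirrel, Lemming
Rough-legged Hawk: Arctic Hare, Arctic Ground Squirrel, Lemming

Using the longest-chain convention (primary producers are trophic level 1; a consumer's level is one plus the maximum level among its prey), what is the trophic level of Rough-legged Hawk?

Arctic Willow is a producer → level 1.
Arctic Hare eats Arctic Willow (level 1); other prey at levels: Lichen 1, Dwarf Alder 1 → level 2.
Rough-legged Hawk eats Arctic Hare (level 2); other prey at levels: Arctic Ground Squirrel 2, Lemming 2 → level 3.

Trophic level 3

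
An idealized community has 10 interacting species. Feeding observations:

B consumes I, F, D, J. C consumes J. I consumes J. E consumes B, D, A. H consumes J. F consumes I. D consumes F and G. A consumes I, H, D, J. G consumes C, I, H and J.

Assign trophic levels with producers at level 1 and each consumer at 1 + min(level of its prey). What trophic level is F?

J is a producer → level 1.
I eats J → level 2.
F eats I → level 3.
No prey of F is below level 2, so 3 is the minimum.

Trophic level 3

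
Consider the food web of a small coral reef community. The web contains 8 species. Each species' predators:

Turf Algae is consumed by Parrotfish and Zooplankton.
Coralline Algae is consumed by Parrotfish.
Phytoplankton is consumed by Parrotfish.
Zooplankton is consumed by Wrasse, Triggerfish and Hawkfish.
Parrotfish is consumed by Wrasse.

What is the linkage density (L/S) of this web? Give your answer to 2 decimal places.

L/S = 1.00

There are L = 8 links among S = 8 species.
L/S = 8/8 = 1.0000 ≈ 1.00.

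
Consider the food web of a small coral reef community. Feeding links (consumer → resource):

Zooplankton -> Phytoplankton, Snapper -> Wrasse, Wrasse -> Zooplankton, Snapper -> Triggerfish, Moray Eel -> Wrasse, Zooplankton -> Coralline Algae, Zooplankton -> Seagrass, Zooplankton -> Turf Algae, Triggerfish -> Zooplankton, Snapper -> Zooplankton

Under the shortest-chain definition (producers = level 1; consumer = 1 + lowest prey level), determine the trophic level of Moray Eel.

Phytoplankton is a producer → level 1.
Zooplankton eats Phytoplankton → level 2.
Wrasse eats Zooplankton → level 3.
Moray Eel eats Wrasse → level 4.
No prey of Moray Eel is below level 3, so 4 is the minimum.

Trophic level 4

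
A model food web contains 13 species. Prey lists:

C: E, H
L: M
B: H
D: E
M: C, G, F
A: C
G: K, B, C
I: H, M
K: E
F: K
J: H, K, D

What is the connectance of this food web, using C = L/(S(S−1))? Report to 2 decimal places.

The web has S = 13 species and L = 19 feeding links.
C = L / (S(S−1)) = 19 / 156 = 0.1218 ≈ 0.12.

C = 0.12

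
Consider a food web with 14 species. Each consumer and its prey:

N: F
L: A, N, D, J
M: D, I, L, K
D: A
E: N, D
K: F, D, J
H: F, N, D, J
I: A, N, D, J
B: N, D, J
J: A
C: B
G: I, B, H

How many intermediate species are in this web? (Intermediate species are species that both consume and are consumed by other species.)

8

Intermediate species (has both prey and predators): N, D, J, I, L, B, H, K.
Count: 8.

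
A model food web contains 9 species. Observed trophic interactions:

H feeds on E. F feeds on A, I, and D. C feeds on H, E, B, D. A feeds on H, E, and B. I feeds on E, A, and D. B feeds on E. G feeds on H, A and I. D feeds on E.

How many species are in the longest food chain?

One longest chain: E → H → A → I → F.
It has 5 species and 4 links.

5 species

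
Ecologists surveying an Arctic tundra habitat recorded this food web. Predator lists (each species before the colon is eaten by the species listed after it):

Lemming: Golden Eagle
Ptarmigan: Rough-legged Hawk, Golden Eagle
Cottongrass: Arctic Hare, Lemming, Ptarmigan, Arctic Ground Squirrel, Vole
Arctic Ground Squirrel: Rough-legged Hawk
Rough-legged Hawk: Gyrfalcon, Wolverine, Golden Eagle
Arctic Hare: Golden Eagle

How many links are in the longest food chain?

3 links

One longest chain: Cottongrass → Ptarmigan → Rough-legged Hawk → Gyrfalcon.
It has 4 species and 3 links.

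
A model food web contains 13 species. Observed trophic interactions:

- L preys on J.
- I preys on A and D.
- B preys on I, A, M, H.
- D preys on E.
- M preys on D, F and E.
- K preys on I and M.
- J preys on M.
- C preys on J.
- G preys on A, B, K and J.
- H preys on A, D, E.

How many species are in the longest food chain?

5 species

One longest chain: E → D → M → J → G.
It has 5 species and 4 links.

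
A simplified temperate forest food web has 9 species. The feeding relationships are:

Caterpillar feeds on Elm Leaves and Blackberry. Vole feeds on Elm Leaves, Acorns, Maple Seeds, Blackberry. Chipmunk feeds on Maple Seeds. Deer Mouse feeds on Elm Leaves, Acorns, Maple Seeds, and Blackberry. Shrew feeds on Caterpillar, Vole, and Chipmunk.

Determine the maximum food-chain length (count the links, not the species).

One longest chain: Elm Leaves → Caterpillar → Shrew.
It has 3 species and 2 links.

2 links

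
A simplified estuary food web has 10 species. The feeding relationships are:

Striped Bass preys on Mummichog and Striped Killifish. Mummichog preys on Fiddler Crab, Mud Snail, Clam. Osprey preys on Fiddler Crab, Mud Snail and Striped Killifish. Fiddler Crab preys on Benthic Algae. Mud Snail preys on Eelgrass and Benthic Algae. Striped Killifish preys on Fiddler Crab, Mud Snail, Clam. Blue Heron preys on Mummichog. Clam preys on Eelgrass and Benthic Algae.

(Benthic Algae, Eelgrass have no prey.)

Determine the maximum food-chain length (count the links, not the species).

3 links

One longest chain: Benthic Algae → Mud Snail → Mummichog → Blue Heron.
It has 4 species and 3 links.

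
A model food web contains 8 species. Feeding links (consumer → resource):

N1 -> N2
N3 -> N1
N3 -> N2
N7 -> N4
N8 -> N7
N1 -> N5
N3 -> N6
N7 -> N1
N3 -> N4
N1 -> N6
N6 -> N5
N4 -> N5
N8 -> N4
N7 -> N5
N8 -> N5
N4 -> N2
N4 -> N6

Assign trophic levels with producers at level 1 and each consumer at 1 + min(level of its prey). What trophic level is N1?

Trophic level 2

N2 is a producer → level 1.
N1 eats N2 → level 2.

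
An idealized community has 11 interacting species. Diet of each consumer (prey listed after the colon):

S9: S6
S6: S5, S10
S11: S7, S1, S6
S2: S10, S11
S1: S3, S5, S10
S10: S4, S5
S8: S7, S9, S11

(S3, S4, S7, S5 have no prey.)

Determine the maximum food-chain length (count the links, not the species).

4 links

One longest chain: S4 → S10 → S1 → S11 → S8.
It has 5 species and 4 links.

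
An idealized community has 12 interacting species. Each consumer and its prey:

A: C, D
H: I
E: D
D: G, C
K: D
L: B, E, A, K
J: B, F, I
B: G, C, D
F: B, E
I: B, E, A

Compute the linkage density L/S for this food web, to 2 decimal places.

L/S = 1.83

There are L = 22 links among S = 12 species.
L/S = 22/12 = 1.8333 ≈ 1.83.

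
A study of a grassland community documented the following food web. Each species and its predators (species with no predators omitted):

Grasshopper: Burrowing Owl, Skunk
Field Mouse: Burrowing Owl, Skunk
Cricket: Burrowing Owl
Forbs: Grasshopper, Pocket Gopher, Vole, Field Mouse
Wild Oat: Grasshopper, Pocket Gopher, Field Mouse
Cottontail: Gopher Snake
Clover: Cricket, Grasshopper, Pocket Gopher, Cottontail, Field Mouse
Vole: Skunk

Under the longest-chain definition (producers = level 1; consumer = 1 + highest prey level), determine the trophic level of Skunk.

Forbs is a producer → level 1.
Field Mouse eats Forbs (level 1); other prey at levels: Clover 1, Wild Oat 1 → level 2.
Skunk eats Field Mouse (level 2); other prey at levels: Grasshopper 2, Vole 2 → level 3.

Trophic level 3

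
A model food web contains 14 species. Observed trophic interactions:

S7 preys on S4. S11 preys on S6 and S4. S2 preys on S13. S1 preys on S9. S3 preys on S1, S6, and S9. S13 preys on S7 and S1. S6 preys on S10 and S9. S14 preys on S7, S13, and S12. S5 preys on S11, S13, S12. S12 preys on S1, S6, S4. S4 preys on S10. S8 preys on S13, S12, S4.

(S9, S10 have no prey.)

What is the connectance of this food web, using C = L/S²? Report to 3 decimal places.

The web has S = 14 species and L = 25 feeding links.
C = L / S² = 25 / 196 = 0.1276 ≈ 0.128.

C = 0.128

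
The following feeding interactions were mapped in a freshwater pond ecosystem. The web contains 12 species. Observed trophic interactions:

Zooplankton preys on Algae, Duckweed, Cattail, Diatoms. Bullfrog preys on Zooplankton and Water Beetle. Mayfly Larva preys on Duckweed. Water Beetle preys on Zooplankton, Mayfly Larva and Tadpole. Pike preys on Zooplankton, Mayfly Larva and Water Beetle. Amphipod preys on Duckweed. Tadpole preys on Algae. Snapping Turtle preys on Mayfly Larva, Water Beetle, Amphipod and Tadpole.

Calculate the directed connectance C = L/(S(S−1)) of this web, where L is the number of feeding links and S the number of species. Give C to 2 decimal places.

The web has S = 12 species and L = 19 feeding links.
C = L / (S(S−1)) = 19 / 132 = 0.1439 ≈ 0.14.

C = 0.14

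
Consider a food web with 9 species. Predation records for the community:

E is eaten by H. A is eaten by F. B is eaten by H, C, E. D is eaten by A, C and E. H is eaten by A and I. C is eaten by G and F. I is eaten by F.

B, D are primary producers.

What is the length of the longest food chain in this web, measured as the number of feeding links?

4 links

One longest chain: B → E → H → I → F.
It has 5 species and 4 links.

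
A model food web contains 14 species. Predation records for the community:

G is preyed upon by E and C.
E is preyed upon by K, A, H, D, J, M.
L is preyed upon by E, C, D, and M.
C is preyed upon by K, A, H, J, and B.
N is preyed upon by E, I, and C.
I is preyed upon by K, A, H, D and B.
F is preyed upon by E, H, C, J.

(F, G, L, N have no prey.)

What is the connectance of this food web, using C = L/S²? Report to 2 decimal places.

The web has S = 14 species and L = 29 feeding links.
C = L / S² = 29 / 196 = 0.1480 ≈ 0.15.

C = 0.15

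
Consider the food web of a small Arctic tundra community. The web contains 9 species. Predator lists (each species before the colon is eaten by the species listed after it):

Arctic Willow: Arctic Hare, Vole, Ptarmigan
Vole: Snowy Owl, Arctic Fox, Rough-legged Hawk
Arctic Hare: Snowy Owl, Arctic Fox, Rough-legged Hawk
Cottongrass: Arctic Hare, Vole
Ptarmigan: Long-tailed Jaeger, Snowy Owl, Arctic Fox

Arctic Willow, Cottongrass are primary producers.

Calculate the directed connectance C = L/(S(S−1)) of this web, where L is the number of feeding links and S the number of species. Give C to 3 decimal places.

The web has S = 9 species and L = 14 feeding links.
C = L / (S(S−1)) = 14 / 72 = 0.1944 ≈ 0.194.

C = 0.194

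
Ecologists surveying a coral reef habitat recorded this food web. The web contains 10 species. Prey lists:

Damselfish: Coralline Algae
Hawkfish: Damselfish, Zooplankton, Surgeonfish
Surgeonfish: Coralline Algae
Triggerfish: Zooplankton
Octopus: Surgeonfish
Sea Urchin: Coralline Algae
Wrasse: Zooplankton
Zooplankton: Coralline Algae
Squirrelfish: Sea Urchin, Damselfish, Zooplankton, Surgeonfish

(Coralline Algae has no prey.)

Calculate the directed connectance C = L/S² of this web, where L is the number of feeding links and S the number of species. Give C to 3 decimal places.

The web has S = 10 species and L = 14 feeding links.
C = L / S² = 14 / 100 = 0.1400 ≈ 0.140.

C = 0.140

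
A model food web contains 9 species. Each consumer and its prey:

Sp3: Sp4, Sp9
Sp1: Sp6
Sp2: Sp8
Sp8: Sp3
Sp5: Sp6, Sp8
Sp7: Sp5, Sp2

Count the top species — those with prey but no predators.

2

Top species (has prey, but nothing eats it): Sp1, Sp7.
Count: 2.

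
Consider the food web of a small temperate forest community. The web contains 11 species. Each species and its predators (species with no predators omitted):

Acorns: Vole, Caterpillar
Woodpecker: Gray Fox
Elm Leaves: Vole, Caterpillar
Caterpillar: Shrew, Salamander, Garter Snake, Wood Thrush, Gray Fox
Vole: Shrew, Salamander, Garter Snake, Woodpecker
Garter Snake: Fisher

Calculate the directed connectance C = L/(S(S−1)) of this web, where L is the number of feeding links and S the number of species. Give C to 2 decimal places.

C = 0.14

The web has S = 11 species and L = 15 feeding links.
C = L / (S(S−1)) = 15 / 110 = 0.1364 ≈ 0.14.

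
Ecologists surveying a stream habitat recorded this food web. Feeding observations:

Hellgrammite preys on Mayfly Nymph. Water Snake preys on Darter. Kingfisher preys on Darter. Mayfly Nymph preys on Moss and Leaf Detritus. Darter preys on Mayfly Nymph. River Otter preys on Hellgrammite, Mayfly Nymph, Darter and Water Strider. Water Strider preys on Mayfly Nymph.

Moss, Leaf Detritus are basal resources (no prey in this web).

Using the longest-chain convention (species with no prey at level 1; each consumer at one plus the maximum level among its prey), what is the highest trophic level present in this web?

Basal resources (level 1): Moss, Leaf Detritus.
Moss → Mayfly Nymph → Darter → Water Snake gives Water Snake level 4.
No species has a prey at level 4, so no species reaches level 5.

4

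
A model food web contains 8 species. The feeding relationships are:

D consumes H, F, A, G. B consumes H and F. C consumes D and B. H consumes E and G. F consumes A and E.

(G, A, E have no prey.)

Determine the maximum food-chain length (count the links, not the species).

One longest chain: G → H → B → C.
It has 4 species and 3 links.

3 links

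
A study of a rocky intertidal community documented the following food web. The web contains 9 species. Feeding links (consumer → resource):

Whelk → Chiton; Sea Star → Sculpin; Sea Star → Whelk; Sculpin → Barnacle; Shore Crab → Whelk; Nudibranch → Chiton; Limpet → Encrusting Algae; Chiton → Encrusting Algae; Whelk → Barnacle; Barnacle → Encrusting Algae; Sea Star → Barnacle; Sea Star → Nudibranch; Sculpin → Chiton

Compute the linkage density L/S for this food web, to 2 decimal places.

L/S = 1.44

There are L = 13 links among S = 9 species.
L/S = 13/9 = 1.4444 ≈ 1.44.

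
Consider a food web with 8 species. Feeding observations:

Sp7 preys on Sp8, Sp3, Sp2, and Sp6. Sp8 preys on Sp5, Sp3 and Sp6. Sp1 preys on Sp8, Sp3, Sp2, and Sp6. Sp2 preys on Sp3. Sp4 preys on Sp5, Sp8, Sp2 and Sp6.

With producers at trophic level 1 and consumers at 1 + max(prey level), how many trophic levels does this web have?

3

Producers (level 1): Sp6, Sp5, Sp3.
Sp3 → Sp2 → Sp1 gives Sp1 level 3.
No species has a prey at level 3, so no species reaches level 4.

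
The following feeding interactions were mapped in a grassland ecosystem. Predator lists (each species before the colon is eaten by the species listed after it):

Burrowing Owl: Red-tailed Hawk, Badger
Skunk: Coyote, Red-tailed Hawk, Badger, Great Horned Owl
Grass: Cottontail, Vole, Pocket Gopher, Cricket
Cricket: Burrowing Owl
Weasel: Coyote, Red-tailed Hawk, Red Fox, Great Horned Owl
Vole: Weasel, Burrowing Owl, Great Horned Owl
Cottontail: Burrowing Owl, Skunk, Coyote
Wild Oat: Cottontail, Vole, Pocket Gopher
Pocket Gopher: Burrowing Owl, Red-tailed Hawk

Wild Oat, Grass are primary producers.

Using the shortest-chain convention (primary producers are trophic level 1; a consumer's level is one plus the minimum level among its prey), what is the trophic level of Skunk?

Wild Oat is a producer → level 1.
Cottontail eats Wild Oat → level 2.
Skunk eats Cottontail → level 3.
No prey of Skunk is below level 2, so 3 is the minimum.

Trophic level 3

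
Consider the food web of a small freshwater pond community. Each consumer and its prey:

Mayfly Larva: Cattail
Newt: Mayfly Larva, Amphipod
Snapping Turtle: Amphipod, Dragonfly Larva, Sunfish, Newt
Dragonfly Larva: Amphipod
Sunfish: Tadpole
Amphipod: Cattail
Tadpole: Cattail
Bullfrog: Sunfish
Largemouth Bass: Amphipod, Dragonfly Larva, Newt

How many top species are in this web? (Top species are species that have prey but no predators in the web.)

Top species (has prey, but nothing eats it): Largemouth Bass, Snapping Turtle, Bullfrog.
Count: 3.

3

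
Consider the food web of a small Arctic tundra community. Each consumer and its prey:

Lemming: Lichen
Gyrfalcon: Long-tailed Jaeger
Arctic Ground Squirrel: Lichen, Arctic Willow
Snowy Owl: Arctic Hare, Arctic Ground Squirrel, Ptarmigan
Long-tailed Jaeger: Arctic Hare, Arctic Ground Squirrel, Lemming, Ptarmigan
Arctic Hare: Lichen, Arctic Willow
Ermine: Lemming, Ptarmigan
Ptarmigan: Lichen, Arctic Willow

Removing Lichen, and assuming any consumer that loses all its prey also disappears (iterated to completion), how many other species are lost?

1

Remove Lichen.
Round 1: Lemming (all prey gone) → extinct.
No further losses. Total secondary extinctions: 1.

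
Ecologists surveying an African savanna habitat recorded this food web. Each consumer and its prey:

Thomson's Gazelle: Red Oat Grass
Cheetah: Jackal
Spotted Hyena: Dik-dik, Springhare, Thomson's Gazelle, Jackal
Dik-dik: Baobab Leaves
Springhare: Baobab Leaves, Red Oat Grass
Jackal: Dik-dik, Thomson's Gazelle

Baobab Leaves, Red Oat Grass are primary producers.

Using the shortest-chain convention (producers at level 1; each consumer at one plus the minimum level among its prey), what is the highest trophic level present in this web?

Producers (level 1): Baobab Leaves, Red Oat Grass.
Following each consumer down to its lowest-level prey: Baobab Leaves → Dik-dik → Jackal → Cheetah (levels 1 through 4).
All prey of Cheetah (Jackal 3) are at level 3 or above, so Cheetah is at level 1 + 3 = 4.
Every consumer has at least one prey at level 3 or below, so none exceeds level 4.

4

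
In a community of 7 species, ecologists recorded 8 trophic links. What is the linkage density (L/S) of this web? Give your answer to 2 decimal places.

There are L = 8 links among S = 7 species.
L/S = 8/7 = 1.1429 ≈ 1.14.

L/S = 1.14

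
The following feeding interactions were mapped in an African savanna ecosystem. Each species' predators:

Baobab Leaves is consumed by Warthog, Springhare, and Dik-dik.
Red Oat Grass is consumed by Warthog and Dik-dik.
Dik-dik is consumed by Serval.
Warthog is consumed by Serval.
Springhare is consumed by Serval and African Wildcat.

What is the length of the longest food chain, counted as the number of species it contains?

One longest chain: Red Oat Grass → Warthog → Serval.
It has 3 species and 2 links.

3 species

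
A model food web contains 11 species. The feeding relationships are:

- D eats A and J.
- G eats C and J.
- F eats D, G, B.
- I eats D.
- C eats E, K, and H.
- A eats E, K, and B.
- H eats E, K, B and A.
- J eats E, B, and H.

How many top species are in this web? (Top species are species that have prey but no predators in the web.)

Top species (has prey, but nothing eats it): I, F.
Count: 2.

2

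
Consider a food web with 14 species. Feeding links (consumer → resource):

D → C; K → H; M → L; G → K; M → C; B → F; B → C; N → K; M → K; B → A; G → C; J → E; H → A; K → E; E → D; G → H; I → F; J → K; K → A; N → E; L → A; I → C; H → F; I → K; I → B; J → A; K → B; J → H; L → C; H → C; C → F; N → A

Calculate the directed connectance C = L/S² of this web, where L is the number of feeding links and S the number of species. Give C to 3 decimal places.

C = 0.163

The web has S = 14 species and L = 32 feeding links.
C = L / S² = 32 / 196 = 0.1633 ≈ 0.163.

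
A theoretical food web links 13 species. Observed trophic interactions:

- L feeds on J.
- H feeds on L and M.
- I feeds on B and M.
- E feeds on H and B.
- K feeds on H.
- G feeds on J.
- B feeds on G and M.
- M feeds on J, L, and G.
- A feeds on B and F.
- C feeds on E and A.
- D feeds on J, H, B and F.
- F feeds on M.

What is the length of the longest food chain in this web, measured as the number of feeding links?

5 links

One longest chain: J → G → M → F → A → C.
It has 6 species and 5 links.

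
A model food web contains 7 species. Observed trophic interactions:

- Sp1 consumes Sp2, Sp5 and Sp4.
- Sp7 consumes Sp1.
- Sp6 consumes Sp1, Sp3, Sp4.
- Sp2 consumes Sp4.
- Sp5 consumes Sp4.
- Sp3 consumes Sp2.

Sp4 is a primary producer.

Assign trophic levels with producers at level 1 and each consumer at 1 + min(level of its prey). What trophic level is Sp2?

Trophic level 2

Sp4 is a producer → level 1.
Sp2 eats Sp4 → level 2.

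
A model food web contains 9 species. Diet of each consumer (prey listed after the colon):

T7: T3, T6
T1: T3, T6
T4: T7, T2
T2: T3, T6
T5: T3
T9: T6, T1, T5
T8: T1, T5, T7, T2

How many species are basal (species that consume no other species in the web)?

2

Basal species (no prey listed): T3, T6.
Count: 2.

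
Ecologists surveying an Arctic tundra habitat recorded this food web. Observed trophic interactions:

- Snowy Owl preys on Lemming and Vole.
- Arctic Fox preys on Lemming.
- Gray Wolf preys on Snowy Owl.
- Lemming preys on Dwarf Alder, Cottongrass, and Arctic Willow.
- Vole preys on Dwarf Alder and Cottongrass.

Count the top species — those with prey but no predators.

Top species (has prey, but nothing eats it): Arctic Fox, Gray Wolf.
Count: 2.

2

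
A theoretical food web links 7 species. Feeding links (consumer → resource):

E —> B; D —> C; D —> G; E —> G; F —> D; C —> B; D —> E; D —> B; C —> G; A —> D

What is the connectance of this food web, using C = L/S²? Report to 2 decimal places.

The web has S = 7 species and L = 10 feeding links.
C = L / S² = 10 / 49 = 0.2041 ≈ 0.20.

C = 0.20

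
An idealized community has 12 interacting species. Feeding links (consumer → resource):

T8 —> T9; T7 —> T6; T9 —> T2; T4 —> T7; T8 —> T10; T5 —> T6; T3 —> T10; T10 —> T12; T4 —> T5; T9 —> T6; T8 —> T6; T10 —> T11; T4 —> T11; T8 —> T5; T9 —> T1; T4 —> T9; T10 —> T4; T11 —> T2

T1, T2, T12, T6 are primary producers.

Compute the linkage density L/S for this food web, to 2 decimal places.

L/S = 1.50

There are L = 18 links among S = 12 species.
L/S = 18/12 = 1.5000 ≈ 1.50.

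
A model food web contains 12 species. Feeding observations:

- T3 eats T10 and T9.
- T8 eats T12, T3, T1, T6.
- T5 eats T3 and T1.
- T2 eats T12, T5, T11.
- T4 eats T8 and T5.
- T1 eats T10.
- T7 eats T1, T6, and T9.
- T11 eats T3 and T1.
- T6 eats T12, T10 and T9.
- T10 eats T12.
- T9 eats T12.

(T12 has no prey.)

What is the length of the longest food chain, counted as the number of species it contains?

5 species

One longest chain: T12 → T10 → T1 → T5 → T2.
It has 5 species and 4 links.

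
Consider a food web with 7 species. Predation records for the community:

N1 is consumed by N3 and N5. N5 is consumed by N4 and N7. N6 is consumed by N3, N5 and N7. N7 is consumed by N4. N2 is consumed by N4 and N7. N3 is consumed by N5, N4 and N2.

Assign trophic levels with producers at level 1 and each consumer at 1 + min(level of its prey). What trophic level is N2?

N6 is a producer → level 1.
N3 eats N6 → level 2.
N2 eats N3 → level 3.
No prey of N2 is below level 2, so 3 is the minimum.

Trophic level 3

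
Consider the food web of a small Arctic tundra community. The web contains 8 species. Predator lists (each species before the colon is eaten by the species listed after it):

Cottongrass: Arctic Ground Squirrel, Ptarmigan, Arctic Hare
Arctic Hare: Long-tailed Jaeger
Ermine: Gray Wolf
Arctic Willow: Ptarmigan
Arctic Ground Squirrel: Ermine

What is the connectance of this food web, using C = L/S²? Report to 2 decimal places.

The web has S = 8 species and L = 7 feeding links.
C = L / S² = 7 / 64 = 0.1094 ≈ 0.11.

C = 0.11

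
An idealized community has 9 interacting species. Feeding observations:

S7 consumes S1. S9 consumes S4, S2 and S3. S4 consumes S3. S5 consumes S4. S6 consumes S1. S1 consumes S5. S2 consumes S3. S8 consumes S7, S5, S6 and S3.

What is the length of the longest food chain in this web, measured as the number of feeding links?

One longest chain: S3 → S4 → S5 → S1 → S6 → S8.
It has 6 species and 5 links.

5 links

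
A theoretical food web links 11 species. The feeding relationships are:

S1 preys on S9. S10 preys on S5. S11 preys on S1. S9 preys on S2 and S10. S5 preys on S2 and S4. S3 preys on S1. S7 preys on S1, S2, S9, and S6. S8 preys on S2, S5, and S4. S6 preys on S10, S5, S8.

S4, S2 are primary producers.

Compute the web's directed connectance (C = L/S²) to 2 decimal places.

The web has S = 11 species and L = 18 feeding links.
C = L / S² = 18 / 121 = 0.1488 ≈ 0.15.

C = 0.15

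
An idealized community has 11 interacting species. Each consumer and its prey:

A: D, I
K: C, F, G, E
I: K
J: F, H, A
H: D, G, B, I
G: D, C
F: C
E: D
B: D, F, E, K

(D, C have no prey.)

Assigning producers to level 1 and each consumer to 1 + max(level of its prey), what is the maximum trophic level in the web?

Producers (level 1): D, C.
C → F → K → B → H → J gives J level 6.
No species has a prey at level 6, so no species reaches level 7.

6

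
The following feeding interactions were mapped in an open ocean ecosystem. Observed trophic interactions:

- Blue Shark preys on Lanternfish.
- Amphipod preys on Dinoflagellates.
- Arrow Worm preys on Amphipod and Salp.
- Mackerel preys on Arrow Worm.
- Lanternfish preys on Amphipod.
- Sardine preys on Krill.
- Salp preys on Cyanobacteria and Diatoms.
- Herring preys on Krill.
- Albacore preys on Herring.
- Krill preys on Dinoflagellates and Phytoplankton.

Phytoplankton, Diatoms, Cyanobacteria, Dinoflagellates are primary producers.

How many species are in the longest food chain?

One longest chain: Phytoplankton → Krill → Herring → Albacore.
It has 4 species and 3 links.

4 species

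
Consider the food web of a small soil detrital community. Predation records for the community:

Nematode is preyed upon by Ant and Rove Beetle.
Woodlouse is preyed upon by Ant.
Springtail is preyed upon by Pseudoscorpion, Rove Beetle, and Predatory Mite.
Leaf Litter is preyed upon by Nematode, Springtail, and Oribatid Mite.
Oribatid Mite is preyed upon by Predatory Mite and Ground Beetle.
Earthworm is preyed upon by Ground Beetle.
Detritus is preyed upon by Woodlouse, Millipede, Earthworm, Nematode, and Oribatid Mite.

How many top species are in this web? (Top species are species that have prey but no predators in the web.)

6

Top species (has prey, but nothing eats it): Millipede, Ground Beetle, Pseudoscorpion, Ant, Rove Beetle, Predatory Mite.
Count: 6.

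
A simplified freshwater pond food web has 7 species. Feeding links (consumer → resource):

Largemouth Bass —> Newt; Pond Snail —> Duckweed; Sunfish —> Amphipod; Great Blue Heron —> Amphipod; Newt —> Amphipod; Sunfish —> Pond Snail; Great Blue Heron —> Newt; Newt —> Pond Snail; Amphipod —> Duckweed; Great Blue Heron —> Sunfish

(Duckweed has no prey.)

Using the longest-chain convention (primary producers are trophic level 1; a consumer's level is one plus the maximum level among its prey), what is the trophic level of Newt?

Trophic level 3

Duckweed is a producer → level 1.
Amphipod eats Duckweed → level 2.
Newt eats Amphipod (level 2); other prey at levels: Pond Snail 2 → level 3.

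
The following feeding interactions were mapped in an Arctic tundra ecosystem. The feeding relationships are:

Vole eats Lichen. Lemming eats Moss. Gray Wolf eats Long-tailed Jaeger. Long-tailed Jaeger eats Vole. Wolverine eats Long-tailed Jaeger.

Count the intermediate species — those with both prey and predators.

2

Intermediate species (has both prey and predators): Vole, Long-tailed Jaeger.
Count: 2.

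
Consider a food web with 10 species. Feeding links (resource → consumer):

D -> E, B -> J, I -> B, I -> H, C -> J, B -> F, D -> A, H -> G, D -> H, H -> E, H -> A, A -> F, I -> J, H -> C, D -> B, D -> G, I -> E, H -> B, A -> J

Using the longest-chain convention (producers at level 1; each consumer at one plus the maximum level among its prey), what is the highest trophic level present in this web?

4

Producers (level 1): D, I.
D → H → A → J gives J level 4.
No species has a prey at level 4, so no species reaches level 5.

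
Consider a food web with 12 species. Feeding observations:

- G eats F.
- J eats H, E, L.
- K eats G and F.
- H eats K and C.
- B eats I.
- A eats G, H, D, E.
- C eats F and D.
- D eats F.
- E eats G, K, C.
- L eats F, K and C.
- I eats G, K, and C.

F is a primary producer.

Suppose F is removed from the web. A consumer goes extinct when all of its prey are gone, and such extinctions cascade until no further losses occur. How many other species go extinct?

11

Remove F.
Round 1: D (all prey gone), G (all prey gone) → extinct.
Round 2: K (all prey gone), C (all prey gone) → extinct.
Round 3: L (all prey gone), I (all prey gone), H (all prey gone), E (all prey gone) → extinct.
Round 4: B (all prey gone), A (all prey gone), J (all prey gone) → extinct.
No further losses. Total secondary extinctions: 11.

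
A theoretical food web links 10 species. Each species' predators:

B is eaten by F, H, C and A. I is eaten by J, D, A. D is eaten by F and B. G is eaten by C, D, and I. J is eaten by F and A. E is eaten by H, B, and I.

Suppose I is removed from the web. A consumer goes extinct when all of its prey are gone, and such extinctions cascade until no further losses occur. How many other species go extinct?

1

Remove I.
Round 1: J (all prey gone) → extinct.
No further losses. Total secondary extinctions: 1.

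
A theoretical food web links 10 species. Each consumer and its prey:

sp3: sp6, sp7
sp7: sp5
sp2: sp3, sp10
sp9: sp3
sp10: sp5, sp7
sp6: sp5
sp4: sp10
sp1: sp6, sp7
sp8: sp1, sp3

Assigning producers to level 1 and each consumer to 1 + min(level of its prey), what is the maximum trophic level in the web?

Producers (level 1): sp5.
Following each consumer down to its lowest-level prey: sp5 → sp6 → sp3 → sp9 (levels 1 through 4).
All prey of sp9 (sp3 3) are at level 3 or above, so sp9 is at level 1 + 3 = 4.
Every consumer has at least one prey at level 3 or below, so none exceeds level 4.

4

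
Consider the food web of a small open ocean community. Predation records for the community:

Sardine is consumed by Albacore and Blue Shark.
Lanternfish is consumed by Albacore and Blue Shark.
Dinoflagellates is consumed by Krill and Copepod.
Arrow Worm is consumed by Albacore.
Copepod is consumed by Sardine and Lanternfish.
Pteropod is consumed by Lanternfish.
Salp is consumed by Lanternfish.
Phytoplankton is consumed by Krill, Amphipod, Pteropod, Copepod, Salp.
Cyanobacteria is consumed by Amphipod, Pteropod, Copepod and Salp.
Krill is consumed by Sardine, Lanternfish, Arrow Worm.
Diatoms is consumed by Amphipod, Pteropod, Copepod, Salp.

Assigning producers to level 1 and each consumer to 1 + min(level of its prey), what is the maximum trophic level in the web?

Producers (level 1): Dinoflagellates, Phytoplankton, Cyanobacteria, Diatoms.
Following each consumer down to its lowest-level prey: Dinoflagellates → Krill → Sardine → Blue Shark (levels 1 through 4).
All prey of Blue Shark (Sardine 3, Lanternfish 3) are at level 3 or above, so Blue Shark is at level 1 + 3 = 4.
Every consumer has at least one prey at level 3 or below, so none exceeds level 4.

4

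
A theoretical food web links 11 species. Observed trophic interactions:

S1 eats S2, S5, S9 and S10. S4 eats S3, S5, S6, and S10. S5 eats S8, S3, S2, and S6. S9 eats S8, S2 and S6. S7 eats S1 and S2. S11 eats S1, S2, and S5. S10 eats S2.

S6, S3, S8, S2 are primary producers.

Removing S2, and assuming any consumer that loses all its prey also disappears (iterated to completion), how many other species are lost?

Remove S2.
Round 1: S10 (all prey gone) → extinct.
No further losses. Total secondary extinctions: 1.

1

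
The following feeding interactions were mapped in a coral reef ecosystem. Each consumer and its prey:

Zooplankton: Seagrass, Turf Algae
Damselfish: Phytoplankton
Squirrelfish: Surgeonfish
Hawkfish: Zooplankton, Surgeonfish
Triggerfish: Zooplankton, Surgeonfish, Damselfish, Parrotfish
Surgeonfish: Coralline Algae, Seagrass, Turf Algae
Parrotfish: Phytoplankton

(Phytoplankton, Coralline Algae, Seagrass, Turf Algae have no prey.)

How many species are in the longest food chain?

One longest chain: Seagrass → Zooplankton → Triggerfish.
It has 3 species and 2 links.

3 species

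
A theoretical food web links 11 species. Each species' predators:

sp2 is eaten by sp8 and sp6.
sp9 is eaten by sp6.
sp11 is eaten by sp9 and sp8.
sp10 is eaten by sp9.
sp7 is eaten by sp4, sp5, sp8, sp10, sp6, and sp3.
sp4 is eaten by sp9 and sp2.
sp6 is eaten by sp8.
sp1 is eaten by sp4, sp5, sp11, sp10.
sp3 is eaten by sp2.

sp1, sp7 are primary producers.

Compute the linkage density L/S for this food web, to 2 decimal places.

L/S = 1.82

There are L = 20 links among S = 11 species.
L/S = 20/11 = 1.8182 ≈ 1.82.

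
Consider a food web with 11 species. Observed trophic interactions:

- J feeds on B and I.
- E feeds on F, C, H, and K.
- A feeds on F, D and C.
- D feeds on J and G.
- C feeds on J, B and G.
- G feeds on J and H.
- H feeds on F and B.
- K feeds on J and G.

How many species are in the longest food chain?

5 species

One longest chain: F → H → G → D → A.
It has 5 species and 4 links.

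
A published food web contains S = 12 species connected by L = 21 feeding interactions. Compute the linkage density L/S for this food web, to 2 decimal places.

L/S = 1.75

There are L = 21 links among S = 12 species.
L/S = 21/12 = 1.7500 ≈ 1.75.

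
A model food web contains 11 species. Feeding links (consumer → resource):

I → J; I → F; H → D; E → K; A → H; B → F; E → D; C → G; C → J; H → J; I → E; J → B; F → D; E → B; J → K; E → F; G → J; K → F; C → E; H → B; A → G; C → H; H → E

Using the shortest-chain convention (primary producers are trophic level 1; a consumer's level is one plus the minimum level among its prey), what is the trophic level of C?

D is a producer → level 1.
E eats D → level 2.
C eats E → level 3.
No prey of C is below level 2, so 3 is the minimum.

Trophic level 3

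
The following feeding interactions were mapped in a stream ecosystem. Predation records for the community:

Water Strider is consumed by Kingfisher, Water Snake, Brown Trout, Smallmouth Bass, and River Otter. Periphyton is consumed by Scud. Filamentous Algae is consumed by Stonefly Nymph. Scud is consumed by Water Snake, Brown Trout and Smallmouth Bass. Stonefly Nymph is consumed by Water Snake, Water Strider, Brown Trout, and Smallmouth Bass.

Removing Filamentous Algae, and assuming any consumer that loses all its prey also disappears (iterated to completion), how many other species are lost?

Remove Filamentous Algae.
Round 1: Stonefly Nymph (all prey gone) → extinct.
Round 2: Water Strider (all prey gone) → extinct.
Round 3: River Otter (all prey gone), Kingfisher (all prey gone) → extinct.
No further losses. Total secondary extinctions: 4.

4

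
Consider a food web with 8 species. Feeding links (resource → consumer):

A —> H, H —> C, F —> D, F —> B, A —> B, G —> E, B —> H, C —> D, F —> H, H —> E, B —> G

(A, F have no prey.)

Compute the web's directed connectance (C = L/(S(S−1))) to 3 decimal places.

The web has S = 8 species and L = 11 feeding links.
C = L / (S(S−1)) = 11 / 56 = 0.1964 ≈ 0.196.

C = 0.196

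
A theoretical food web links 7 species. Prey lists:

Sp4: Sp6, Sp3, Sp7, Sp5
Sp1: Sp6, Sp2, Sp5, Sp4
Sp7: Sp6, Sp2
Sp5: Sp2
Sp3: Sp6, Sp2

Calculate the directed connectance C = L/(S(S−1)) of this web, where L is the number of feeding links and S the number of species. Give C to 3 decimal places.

C = 0.310

The web has S = 7 species and L = 13 feeding links.
C = L / (S(S−1)) = 13 / 42 = 0.3095 ≈ 0.310.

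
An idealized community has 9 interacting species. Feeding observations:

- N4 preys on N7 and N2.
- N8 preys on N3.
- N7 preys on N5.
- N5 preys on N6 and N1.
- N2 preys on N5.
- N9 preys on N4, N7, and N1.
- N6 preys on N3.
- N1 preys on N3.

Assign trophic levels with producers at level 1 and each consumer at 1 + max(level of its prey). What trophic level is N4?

N3 is a producer → level 1.
N6 eats N3 → level 2.
N5 eats N6 (level 2); other prey at levels: N1 2 → level 3.
N2 eats N5 → level 4.
N4 eats N2 (level 4); other prey at levels: N7 4 → level 5.

Trophic level 5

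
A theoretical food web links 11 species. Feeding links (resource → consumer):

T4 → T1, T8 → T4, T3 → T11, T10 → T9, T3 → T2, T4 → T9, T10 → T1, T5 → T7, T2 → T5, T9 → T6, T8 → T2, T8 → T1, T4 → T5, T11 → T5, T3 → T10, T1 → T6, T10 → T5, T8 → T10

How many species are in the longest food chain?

4 species

One longest chain: T8 → T4 → T5 → T7.
It has 4 species and 3 links.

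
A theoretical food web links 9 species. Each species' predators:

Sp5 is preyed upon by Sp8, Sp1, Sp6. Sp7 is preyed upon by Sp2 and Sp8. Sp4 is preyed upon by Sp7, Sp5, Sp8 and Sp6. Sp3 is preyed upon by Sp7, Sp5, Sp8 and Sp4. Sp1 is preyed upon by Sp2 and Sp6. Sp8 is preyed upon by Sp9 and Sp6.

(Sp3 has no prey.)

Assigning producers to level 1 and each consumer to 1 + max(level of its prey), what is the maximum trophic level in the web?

Producers (level 1): Sp3.
Sp3 → Sp4 → Sp7 → Sp8 → Sp9 gives Sp9 level 5.
No species has a prey at level 5, so no species reaches level 6.

5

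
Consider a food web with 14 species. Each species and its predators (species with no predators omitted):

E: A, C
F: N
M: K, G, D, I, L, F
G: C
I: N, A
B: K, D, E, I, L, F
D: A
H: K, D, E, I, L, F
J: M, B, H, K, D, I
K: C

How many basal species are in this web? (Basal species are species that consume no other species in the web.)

1

Basal species (no prey listed): J.
Count: 1.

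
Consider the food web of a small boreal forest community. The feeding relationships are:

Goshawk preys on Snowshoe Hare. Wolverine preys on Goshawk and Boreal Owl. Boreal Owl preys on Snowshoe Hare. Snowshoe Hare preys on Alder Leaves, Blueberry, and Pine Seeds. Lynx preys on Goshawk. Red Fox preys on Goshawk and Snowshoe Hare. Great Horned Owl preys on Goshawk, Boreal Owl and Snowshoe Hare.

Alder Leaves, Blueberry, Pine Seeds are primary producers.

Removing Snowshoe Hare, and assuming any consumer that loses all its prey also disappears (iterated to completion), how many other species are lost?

Remove Snowshoe Hare.
Round 1: Boreal Owl (all prey gone), Goshawk (all prey gone) → extinct.
Round 2: Great Horned Owl (all prey gone), Wolverine (all prey gone), Lynx (all prey gone), Red Fox (all prey gone) → extinct.
No further losses. Total secondary extinctions: 6.

6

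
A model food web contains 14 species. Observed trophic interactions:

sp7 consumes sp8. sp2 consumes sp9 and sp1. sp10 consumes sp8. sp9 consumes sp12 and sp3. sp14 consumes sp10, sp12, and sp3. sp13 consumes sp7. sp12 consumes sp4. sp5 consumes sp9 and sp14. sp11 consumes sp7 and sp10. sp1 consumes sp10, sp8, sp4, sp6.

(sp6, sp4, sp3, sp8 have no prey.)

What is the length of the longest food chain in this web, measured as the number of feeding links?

One longest chain: sp8 → sp10 → sp14 → sp5.
It has 4 species and 3 links.

3 links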